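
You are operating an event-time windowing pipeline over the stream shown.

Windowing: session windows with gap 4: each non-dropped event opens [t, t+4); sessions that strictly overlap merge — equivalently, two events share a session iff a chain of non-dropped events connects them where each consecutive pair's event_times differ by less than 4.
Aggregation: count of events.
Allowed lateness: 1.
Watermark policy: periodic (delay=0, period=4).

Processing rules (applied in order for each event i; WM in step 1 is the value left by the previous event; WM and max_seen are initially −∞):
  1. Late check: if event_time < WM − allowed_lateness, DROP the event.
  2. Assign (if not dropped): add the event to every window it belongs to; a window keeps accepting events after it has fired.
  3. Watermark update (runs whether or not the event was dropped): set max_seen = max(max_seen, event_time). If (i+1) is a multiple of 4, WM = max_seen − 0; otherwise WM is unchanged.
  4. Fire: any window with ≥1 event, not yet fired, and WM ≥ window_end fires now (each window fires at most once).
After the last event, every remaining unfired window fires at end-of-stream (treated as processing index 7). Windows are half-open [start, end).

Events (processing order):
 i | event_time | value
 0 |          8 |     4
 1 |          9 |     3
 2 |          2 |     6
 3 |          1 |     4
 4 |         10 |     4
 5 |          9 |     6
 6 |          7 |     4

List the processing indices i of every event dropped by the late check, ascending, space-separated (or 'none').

i=0 t=8 v=4: → [8,12); WM=−∞
i=1 t=9 v=3: → [8,13); WM=−∞
i=2 t=2 v=6: → [2,6); WM=−∞
i=3 t=1 v=4: → [1,6); WM=9
i=4 t=10 v=4: → [8,14); WM=9
i=5 t=9 v=6: → [8,14); WM=9
i=6 t=7 v=4: DROP (t<9-1); WM=9

6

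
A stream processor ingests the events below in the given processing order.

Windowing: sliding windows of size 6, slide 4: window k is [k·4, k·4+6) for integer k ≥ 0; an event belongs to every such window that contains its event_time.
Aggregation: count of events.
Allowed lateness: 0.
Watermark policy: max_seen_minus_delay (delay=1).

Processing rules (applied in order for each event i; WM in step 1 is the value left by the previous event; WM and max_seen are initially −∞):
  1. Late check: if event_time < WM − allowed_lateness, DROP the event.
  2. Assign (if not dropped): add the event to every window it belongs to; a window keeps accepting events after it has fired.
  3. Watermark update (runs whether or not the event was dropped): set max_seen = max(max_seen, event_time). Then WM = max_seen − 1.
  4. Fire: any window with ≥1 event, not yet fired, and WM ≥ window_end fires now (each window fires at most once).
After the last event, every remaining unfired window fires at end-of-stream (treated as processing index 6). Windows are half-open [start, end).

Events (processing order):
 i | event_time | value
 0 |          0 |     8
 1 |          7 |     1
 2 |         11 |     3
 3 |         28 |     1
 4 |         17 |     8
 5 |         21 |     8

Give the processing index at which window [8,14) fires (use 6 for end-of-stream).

i=0 t=0 v=8: → [0,6); WM=-1
i=1 t=7 v=1: → [4,10); WM=6; [0,6) fires=1
i=2 t=11 v=3: → [8,14); WM=10; [4,10) fires=1
i=3 t=28 v=1: → [28,34),[24,30); WM=27; [8,14) fires=1
i=4 t=17 v=8: DROP (t<27-0); WM=27
i=5 t=21 v=8: DROP (t<27-0); WM=27

3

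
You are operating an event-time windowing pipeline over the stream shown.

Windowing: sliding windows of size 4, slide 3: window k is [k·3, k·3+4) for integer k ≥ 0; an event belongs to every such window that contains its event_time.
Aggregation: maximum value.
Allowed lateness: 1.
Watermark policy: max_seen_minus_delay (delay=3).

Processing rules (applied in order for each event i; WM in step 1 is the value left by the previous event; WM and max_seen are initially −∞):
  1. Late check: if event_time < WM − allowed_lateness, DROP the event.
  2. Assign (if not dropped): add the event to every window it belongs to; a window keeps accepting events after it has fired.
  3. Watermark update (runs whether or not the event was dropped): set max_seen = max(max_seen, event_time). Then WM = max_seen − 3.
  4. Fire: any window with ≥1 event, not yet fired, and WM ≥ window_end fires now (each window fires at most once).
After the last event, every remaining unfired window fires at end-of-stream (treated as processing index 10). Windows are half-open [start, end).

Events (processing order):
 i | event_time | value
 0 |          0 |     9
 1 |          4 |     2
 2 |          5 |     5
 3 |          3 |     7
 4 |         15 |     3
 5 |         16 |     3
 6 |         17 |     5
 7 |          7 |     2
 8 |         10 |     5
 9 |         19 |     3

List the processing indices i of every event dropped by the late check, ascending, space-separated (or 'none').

7 8

i=0 t=0 v=9: → [0,4); WM=-3
i=1 t=4 v=2: → [3,7); WM=1
i=2 t=5 v=5: → [3,7); WM=2
i=3 t=3 v=7: → [3,7),[0,4); WM=2
i=4 t=15 v=3: → [15,19),[12,16); WM=12; [0,4) fires=9 [3,7) fires=7
i=5 t=16 v=3: → [15,19); WM=13
i=6 t=17 v=5: → [15,19); WM=14
i=7 t=7 v=2: DROP (t<14-1); WM=14
i=8 t=10 v=5: DROP (t<14-1); WM=14
i=9 t=19 v=3: → [18,22); WM=16; [12,16) fires=3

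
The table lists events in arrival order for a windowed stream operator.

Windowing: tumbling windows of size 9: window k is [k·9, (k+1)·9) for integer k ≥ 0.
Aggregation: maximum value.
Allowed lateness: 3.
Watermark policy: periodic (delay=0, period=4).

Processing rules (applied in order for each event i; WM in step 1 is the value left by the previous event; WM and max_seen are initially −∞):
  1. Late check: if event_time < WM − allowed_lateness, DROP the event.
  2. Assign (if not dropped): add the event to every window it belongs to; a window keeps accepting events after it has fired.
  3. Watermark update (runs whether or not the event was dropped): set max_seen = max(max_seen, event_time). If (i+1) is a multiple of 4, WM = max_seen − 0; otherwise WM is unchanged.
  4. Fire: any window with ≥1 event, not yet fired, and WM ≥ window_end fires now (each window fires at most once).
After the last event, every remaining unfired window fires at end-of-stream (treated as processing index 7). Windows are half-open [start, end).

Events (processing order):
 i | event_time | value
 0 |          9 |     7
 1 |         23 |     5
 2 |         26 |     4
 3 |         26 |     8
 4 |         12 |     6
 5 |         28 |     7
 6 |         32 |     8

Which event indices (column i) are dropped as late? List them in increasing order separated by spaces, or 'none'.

i=0 t=9 v=7: → [9,18); WM=−∞
i=1 t=23 v=5: → [18,27); WM=−∞
i=2 t=26 v=4: → [18,27); WM=−∞
i=3 t=26 v=8: → [18,27); WM=26; [9,18) fires=7
i=4 t=12 v=6: DROP (t<26-3); WM=26
i=5 t=28 v=7: → [27,36); WM=26
i=6 t=32 v=8: → [27,36); WM=26

4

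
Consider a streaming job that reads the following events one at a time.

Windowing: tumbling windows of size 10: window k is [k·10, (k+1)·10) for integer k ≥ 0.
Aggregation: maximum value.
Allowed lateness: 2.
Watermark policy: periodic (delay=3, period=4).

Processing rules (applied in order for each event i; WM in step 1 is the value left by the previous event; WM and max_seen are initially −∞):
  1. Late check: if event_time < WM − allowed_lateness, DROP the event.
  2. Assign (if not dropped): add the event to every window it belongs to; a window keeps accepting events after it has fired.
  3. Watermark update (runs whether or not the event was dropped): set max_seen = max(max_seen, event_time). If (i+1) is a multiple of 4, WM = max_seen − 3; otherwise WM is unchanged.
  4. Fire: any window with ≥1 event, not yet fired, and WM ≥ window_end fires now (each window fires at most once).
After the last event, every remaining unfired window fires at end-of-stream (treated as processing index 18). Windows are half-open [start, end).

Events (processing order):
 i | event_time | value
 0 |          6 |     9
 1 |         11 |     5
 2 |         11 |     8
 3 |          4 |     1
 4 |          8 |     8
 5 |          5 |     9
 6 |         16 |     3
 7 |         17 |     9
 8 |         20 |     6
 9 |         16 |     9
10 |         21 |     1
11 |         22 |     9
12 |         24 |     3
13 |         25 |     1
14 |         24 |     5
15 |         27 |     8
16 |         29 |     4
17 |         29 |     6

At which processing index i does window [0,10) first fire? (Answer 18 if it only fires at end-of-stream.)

7

i=0 t=6 v=9: → [0,10); WM=−∞
i=1 t=11 v=5: → [10,20); WM=−∞
i=2 t=11 v=8: → [10,20); WM=−∞
i=3 t=4 v=1: → [0,10); WM=8
i=4 t=8 v=8: → [0,10); WM=8
i=5 t=5 v=9: DROP (t<8-2); WM=8
i=6 t=16 v=3: → [10,20); WM=8
i=7 t=17 v=9: → [10,20); WM=14; [0,10) fires=9
i=8 t=20 v=6: → [20,30); WM=14
i=9 t=16 v=9: → [10,20); WM=14
i=10 t=21 v=1: → [20,30); WM=14
i=11 t=22 v=9: → [20,30); WM=19
i=12 t=24 v=3: → [20,30); WM=19
i=13 t=25 v=1: → [20,30); WM=19
i=14 t=24 v=5: → [20,30); WM=19
i=15 t=27 v=8: → [20,30); WM=24; [10,20) fires=9
i=16 t=29 v=4: → [20,30); WM=24
i=17 t=29 v=6: → [20,30); WM=24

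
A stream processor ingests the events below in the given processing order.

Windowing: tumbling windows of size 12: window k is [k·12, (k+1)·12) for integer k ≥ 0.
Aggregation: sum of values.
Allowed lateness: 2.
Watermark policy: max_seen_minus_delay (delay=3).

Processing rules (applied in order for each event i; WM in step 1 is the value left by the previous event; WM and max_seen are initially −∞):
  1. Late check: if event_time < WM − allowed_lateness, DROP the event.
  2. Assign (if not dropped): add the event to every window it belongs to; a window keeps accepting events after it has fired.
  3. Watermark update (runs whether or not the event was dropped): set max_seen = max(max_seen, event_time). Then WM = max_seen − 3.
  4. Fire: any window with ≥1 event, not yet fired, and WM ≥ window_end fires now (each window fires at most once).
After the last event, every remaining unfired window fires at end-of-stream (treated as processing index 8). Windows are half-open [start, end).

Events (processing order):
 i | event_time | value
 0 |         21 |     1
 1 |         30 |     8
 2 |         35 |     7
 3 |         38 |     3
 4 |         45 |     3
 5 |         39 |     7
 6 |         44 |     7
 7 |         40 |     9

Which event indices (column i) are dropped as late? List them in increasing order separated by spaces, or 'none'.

i=0 t=21 v=1: → [12,24); WM=18
i=1 t=30 v=8: → [24,36); WM=27; [12,24) fires=1
i=2 t=35 v=7: → [24,36); WM=32
i=3 t=38 v=3: → [36,48); WM=35
i=4 t=45 v=3: → [36,48); WM=42; [24,36) fires=15
i=5 t=39 v=7: DROP (t<42-2); WM=42
i=6 t=44 v=7: → [36,48); WM=42
i=7 t=40 v=9: → [36,48); WM=42

5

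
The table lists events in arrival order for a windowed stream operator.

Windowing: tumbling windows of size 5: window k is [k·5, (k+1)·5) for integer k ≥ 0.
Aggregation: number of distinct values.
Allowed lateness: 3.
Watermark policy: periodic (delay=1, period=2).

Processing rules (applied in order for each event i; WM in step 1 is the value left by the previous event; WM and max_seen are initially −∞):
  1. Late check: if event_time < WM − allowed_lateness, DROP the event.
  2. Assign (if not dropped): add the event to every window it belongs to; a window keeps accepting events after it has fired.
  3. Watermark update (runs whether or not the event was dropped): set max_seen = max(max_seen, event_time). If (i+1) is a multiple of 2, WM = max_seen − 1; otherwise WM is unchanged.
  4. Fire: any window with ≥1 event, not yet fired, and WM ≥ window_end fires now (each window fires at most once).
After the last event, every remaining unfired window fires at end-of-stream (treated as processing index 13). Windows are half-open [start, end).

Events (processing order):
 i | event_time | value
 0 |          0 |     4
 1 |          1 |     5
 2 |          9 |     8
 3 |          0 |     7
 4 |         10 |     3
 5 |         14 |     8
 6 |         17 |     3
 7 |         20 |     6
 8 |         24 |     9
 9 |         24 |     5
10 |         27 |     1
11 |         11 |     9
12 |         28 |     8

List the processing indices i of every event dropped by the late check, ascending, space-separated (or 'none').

11

i=0 t=0 v=4: → [0,5); WM=−∞
i=1 t=1 v=5: → [0,5); WM=0
i=2 t=9 v=8: → [5,10); WM=0
i=3 t=0 v=7: → [0,5); WM=8; [0,5) fires=3
i=4 t=10 v=3: → [10,15); WM=8
i=5 t=14 v=8: → [10,15); WM=13; [5,10) fires=1
i=6 t=17 v=3: → [15,20); WM=13
i=7 t=20 v=6: → [20,25); WM=19; [10,15) fires=2
i=8 t=24 v=9: → [20,25); WM=19
i=9 t=24 v=5: → [20,25); WM=23; [15,20) fires=1
i=10 t=27 v=1: → [25,30); WM=23
i=11 t=11 v=9: DROP (t<23-3); WM=26; [20,25) fires=3
i=12 t=28 v=8: → [25,30); WM=26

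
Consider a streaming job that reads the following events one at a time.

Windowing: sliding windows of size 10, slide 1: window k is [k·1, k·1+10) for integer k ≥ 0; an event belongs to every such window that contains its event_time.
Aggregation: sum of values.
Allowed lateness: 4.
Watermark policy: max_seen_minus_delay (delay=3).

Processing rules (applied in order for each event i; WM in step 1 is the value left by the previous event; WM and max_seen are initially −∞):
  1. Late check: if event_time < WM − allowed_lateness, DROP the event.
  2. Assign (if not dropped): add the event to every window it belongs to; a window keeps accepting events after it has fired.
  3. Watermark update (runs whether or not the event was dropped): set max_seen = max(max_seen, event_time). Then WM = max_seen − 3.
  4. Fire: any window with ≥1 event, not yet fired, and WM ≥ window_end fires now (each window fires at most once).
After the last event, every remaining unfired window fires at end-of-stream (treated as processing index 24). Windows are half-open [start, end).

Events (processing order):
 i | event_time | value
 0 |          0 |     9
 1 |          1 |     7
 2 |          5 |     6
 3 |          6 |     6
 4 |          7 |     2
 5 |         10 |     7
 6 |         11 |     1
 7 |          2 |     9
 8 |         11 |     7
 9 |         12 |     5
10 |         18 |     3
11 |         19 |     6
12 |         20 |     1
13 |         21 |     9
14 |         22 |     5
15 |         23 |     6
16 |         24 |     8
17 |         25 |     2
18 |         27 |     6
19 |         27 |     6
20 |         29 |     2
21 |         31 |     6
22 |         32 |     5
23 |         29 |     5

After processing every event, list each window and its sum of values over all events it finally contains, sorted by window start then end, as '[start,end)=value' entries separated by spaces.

i=0 t=0 v=9: → [0,10); WM=-3
i=1 t=1 v=7: → [1,11),[0,10); WM=-2
i=2 t=5 v=6: → [5,15),[4,14),[3,13),[2,12),[1,11),[0,10); WM=2
i=3 t=6 v=6: → [6,16),[5,15),[4,14),[3,13),[2,12),[1,11),[0,10); WM=3
i=4 t=7 v=2: → [7,17),[6,16),[5,15),[4,14),[3,13),[2,12),[1,11),[0,10); WM=4
i=5 t=10 v=7: → [10,20),[9,19),[8,18),[7,17),[6,16),[5,15),[4,14),[3,13),[2,12),[1,11); WM=7
i=6 t=11 v=1: → [11,21),[10,20),[9,19),[8,18),[7,17),[6,16),[5,15),[4,14),[3,13),[2,12); WM=8
i=7 t=2 v=9: DROP (t<8-4); WM=8
i=8 t=11 v=7: → [11,21),[10,20),[9,19),[8,18),[7,17),[6,16),[5,15),[4,14),[3,13),[2,12); WM=8
i=9 t=12 v=5: → [12,22),[11,21),[10,20),[9,19),[8,18),[7,17),[6,16),[5,15),[4,14),[3,13); WM=9
i=10 t=18 v=3: → [18,28),[17,27),[16,26),[15,25),[14,24),[13,23),[12,22),[11,21),[10,20),[9,19); WM=15; [0,10) fires=30 [1,11) fires=28 [2,12) fires=29 [3,13) fires=34 [4,14) fires=34 [5,15) fires=34
i=11 t=19 v=6: → [19,29),[18,28),[17,27),[16,26),[15,25),[14,24),[13,23),[12,22),[11,21),[10,20); WM=16; [6,16) fires=28
i=12 t=20 v=1: → [20,30),[19,29),[18,28),[17,27),[16,26),[15,25),[14,24),[13,23),[12,22),[11,21); WM=17; [7,17) fires=22
i=13 t=21 v=9: → [21,31),[20,30),[19,29),[18,28),[17,27),[16,26),[15,25),[14,24),[13,23),[12,22); WM=18; [8,18) fires=20
i=14 t=22 v=5: → [22,32),[21,31),[20,30),[19,29),[18,28),[17,27),[16,26),[15,25),[14,24),[13,23); WM=19; [9,19) fires=23
i=15 t=23 v=6: → [23,33),[22,32),[21,31),[20,30),[19,29),[18,28),[17,27),[16,26),[15,25),[14,24); WM=20; [10,20) fires=29
i=16 t=24 v=8: → [24,34),[23,33),[22,32),[21,31),[20,30),[19,29),[18,28),[17,27),[16,26),[15,25); WM=21; [11,21) fires=23
i=17 t=25 v=2: → [25,35),[24,34),[23,33),[22,32),[21,31),[20,30),[19,29),[18,28),[17,27),[16,26); WM=22; [12,22) fires=24
i=18 t=27 v=6: → [27,37),[26,36),[25,35),[24,34),[23,33),[22,32),[21,31),[20,30),[19,29),[18,28); WM=24; [13,23) fires=24 [14,24) fires=30
i=19 t=27 v=6: → [27,37),[26,36),[25,35),[24,34),[23,33),[22,32),[21,31),[20,30),[19,29),[18,28); WM=24
i=20 t=29 v=2: → [29,39),[28,38),[27,37),[26,36),[25,35),[24,34),[23,33),[22,32),[21,31),[20,30); WM=26; [15,25) fires=38 [16,26) fires=40
i=21 t=31 v=6: → [31,41),[30,40),[29,39),[28,38),[27,37),[26,36),[25,35),[24,34),[23,33),[22,32); WM=28; [17,27) fires=40 [18,28) fires=52
i=22 t=32 v=5: → [32,42),[31,41),[30,40),[29,39),[28,38),[27,37),[26,36),[25,35),[24,34),[23,33); WM=29; [19,29) fires=49
i=23 t=29 v=5: → [29,39),[28,38),[27,37),[26,36),[25,35),[24,34),[23,33),[22,32),[21,31),[20,30); WM=29

[0,10)=30 [1,11)=28 [2,12)=29 [3,13)=34 [4,14)=34 [5,15)=34 [6,16)=28 [7,17)=22 [8,18)=20 [9,19)=23 [10,20)=29 [11,21)=23 [12,22)=24 [13,23)=24 [14,24)=30 [15,25)=38 [16,26)=40 [17,27)=40 [18,28)=52 [19,29)=49 [20,30)=50 [21,31)=49 [22,32)=46 [23,33)=46 [24,34)=40 [25,35)=32 [26,36)=30 [27,37)=30 [28,38)=18 [29,39)=18 [30,40)=11 [31,41)=11 [32,42)=5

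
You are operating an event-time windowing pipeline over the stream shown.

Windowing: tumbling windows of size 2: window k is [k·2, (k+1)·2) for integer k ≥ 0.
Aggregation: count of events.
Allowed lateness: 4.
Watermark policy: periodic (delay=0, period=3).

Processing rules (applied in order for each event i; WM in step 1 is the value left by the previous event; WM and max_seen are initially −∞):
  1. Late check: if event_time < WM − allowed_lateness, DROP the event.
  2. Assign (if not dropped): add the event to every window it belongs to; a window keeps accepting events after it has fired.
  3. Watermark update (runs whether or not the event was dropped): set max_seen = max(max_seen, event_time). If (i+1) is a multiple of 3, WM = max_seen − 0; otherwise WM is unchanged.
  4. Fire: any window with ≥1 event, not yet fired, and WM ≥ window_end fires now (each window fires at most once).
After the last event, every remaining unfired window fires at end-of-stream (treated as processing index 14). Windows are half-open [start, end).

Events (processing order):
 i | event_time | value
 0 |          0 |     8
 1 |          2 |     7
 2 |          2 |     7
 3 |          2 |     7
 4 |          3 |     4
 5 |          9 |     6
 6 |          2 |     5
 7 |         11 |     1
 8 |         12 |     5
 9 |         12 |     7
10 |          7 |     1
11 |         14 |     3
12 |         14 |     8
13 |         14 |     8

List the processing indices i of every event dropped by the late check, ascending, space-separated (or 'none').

6 10

i=0 t=0 v=8: → [0,2); WM=−∞
i=1 t=2 v=7: → [2,4); WM=−∞
i=2 t=2 v=7: → [2,4); WM=2; [0,2) fires=1
i=3 t=2 v=7: → [2,4); WM=2
i=4 t=3 v=4: → [2,4); WM=2
i=5 t=9 v=6: → [8,10); WM=9; [2,4) fires=4
i=6 t=2 v=5: DROP (t<9-4); WM=9
i=7 t=11 v=1: → [10,12); WM=9
i=8 t=12 v=5: → [12,14); WM=12; [8,10) fires=1 [10,12) fires=1
i=9 t=12 v=7: → [12,14); WM=12
i=10 t=7 v=1: DROP (t<12-4); WM=12
i=11 t=14 v=3: → [14,16); WM=14; [12,14) fires=2
i=12 t=14 v=8: → [14,16); WM=14
i=13 t=14 v=8: → [14,16); WM=14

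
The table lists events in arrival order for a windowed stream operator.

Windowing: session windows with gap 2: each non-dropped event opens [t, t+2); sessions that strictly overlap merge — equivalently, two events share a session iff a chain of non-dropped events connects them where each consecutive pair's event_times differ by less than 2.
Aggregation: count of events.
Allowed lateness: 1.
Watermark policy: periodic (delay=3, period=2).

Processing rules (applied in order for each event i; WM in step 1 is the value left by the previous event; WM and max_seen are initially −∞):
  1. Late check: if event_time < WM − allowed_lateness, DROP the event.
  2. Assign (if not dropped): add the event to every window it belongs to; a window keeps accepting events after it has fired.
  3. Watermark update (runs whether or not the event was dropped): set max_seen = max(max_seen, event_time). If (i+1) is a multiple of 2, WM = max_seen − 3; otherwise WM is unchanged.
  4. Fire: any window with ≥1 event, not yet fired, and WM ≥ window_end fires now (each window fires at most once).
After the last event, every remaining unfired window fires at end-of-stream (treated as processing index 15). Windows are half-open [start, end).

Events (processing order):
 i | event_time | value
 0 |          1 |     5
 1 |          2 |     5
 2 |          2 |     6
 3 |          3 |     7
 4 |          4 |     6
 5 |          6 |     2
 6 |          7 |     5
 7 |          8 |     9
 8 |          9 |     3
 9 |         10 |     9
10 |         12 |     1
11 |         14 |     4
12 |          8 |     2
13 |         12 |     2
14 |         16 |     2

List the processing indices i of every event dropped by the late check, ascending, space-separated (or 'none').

i=0 t=1 v=5: → [1,3); WM=−∞
i=1 t=2 v=5: → [1,4); WM=-1
i=2 t=2 v=6: → [1,4); WM=-1
i=3 t=3 v=7: → [1,5); WM=0
i=4 t=4 v=6: → [1,6); WM=0
i=5 t=6 v=2: → [6,8); WM=3
i=6 t=7 v=5: → [6,9); WM=3
i=7 t=8 v=9: → [6,10); WM=5
i=8 t=9 v=3: → [6,11); WM=5
i=9 t=10 v=9: → [6,12); WM=7
i=10 t=12 v=1: → [12,14); WM=7
i=11 t=14 v=4: → [14,16); WM=11
i=12 t=8 v=2: DROP (t<11-1); WM=11
i=13 t=12 v=2: → [12,14); WM=11
i=14 t=16 v=2: → [16,18); WM=11

12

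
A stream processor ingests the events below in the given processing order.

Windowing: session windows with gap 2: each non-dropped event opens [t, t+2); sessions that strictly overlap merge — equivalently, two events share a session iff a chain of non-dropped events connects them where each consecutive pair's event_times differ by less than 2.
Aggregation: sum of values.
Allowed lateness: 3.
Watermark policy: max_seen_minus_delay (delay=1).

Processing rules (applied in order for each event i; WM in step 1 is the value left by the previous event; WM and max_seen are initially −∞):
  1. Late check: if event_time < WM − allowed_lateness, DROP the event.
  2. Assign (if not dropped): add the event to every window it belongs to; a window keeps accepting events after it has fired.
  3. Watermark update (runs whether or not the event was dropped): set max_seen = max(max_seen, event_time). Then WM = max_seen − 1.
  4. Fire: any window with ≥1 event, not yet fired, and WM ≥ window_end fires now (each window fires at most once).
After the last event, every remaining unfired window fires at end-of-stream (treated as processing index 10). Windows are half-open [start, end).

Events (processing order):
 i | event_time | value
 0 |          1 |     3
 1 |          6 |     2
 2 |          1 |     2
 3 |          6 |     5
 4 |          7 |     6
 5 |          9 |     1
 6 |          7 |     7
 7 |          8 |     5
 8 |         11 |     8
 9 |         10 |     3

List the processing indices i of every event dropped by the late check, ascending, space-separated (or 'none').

2

i=0 t=1 v=3: → [1,3); WM=0
i=1 t=6 v=2: → [6,8); WM=5
i=2 t=1 v=2: DROP (t<5-3); WM=5
i=3 t=6 v=5: → [6,8); WM=5
i=4 t=7 v=6: → [6,9); WM=6
i=5 t=9 v=1: → [9,11); WM=8
i=6 t=7 v=7: → [6,9); WM=8
i=7 t=8 v=5: → [6,11); WM=8
i=8 t=11 v=8: → [11,13); WM=10
i=9 t=10 v=3: → [6,13); WM=10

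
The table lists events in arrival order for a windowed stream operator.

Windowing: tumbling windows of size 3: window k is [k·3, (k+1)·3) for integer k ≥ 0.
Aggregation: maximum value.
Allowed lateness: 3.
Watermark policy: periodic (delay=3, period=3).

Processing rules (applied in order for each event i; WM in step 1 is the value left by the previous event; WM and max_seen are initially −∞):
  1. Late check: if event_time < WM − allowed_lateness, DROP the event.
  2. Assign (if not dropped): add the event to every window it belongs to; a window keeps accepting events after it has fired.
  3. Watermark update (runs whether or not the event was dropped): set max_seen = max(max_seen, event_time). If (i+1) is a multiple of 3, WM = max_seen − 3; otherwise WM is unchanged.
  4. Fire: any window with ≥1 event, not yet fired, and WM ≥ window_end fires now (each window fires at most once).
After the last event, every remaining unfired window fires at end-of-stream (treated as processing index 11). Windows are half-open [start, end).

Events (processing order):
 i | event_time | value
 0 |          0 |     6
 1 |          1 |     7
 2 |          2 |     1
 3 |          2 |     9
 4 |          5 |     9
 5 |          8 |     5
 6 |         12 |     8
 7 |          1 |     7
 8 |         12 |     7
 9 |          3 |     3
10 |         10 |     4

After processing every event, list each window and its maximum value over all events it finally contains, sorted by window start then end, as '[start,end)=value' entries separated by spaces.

[0,3)=9 [3,6)=9 [6,9)=5 [9,12)=4 [12,15)=8

i=0 t=0 v=6: → [0,3); WM=−∞
i=1 t=1 v=7: → [0,3); WM=−∞
i=2 t=2 v=1: → [0,3); WM=-1
i=3 t=2 v=9: → [0,3); WM=-1
i=4 t=5 v=9: → [3,6); WM=-1
i=5 t=8 v=5: → [6,9); WM=5; [0,3) fires=9
i=6 t=12 v=8: → [12,15); WM=5
i=7 t=1 v=7: DROP (t<5-3); WM=5
i=8 t=12 v=7: → [12,15); WM=9; [3,6) fires=9 [6,9) fires=5
i=9 t=3 v=3: DROP (t<9-3); WM=9
i=10 t=10 v=4: → [9,12); WM=9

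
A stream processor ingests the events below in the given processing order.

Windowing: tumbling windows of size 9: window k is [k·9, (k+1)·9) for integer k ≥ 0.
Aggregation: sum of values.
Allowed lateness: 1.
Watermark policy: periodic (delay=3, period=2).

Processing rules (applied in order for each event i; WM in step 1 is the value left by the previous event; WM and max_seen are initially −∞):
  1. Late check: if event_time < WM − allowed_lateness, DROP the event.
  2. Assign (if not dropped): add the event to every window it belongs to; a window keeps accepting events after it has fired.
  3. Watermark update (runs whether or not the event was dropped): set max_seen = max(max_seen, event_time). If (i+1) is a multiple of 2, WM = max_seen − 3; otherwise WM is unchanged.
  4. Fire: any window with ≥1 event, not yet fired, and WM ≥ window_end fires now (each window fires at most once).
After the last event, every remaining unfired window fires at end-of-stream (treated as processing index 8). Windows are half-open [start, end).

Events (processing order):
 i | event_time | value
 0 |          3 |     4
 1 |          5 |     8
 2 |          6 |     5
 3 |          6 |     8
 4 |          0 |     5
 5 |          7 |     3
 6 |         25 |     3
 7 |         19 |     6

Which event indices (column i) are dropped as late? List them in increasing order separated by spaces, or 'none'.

i=0 t=3 v=4: → [0,9); WM=−∞
i=1 t=5 v=8: → [0,9); WM=2
i=2 t=6 v=5: → [0,9); WM=2
i=3 t=6 v=8: → [0,9); WM=3
i=4 t=0 v=5: DROP (t<3-1); WM=3
i=5 t=7 v=3: → [0,9); WM=4
i=6 t=25 v=3: → [18,27); WM=4
i=7 t=19 v=6: → [18,27); WM=22; [0,9) fires=28

4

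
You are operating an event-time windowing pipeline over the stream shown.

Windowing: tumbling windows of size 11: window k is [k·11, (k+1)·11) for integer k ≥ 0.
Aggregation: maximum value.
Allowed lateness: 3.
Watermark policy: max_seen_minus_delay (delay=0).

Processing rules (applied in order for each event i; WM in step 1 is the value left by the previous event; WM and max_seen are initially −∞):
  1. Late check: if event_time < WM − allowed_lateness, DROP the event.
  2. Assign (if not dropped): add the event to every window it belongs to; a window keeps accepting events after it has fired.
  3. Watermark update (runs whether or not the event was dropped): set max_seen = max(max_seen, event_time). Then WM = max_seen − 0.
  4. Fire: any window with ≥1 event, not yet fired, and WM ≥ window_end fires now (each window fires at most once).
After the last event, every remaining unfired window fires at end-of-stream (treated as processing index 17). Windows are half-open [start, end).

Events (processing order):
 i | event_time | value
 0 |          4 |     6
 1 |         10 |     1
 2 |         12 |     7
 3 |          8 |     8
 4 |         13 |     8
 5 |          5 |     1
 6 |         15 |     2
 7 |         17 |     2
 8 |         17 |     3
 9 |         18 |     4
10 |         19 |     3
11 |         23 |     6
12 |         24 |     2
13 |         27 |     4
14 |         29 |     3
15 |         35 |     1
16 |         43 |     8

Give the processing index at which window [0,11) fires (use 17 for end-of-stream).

i=0 t=4 v=6: → [0,11); WM=4
i=1 t=10 v=1: → [0,11); WM=10
i=2 t=12 v=7: → [11,22); WM=12; [0,11) fires=6
i=3 t=8 v=8: DROP (t<12-3); WM=12
i=4 t=13 v=8: → [11,22); WM=13
i=5 t=5 v=1: DROP (t<13-3); WM=13
i=6 t=15 v=2: → [11,22); WM=15
i=7 t=17 v=2: → [11,22); WM=17
i=8 t=17 v=3: → [11,22); WM=17
i=9 t=18 v=4: → [11,22); WM=18
i=10 t=19 v=3: → [11,22); WM=19
i=11 t=23 v=6: → [22,33); WM=23; [11,22) fires=8
i=12 t=24 v=2: → [22,33); WM=24
i=13 t=27 v=4: → [22,33); WM=27
i=14 t=29 v=3: → [22,33); WM=29
i=15 t=35 v=1: → [33,44); WM=35; [22,33) fires=6
i=16 t=43 v=8: → [33,44); WM=43

2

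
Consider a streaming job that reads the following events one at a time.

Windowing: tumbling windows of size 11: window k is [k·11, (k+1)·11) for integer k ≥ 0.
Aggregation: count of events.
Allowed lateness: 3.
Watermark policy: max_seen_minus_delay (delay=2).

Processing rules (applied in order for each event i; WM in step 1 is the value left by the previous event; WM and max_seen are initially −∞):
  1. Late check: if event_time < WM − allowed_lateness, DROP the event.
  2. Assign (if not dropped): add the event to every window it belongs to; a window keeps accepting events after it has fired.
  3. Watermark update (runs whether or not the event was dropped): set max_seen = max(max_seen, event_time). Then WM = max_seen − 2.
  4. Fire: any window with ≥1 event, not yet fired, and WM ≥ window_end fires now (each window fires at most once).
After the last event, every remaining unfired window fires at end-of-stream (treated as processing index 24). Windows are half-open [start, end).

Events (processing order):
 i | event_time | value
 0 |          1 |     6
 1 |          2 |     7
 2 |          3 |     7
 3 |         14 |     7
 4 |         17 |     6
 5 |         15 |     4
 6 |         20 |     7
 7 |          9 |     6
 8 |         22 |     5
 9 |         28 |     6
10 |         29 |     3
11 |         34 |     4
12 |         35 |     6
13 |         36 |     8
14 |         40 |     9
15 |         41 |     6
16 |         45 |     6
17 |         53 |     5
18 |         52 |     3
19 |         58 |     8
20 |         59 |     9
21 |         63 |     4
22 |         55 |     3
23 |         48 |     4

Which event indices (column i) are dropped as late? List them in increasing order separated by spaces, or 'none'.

7 22 23

i=0 t=1 v=6: → [0,11); WM=-1
i=1 t=2 v=7: → [0,11); WM=0
i=2 t=3 v=7: → [0,11); WM=1
i=3 t=14 v=7: → [11,22); WM=12; [0,11) fires=3
i=4 t=17 v=6: → [11,22); WM=15
i=5 t=15 v=4: → [11,22); WM=15
i=6 t=20 v=7: → [11,22); WM=18
i=7 t=9 v=6: DROP (t<18-3); WM=18
i=8 t=22 v=5: → [22,33); WM=20
i=9 t=28 v=6: → [22,33); WM=26; [11,22) fires=4
i=10 t=29 v=3: → [22,33); WM=27
i=11 t=34 v=4: → [33,44); WM=32
i=12 t=35 v=6: → [33,44); WM=33; [22,33) fires=3
i=13 t=36 v=8: → [33,44); WM=34
i=14 t=40 v=9: → [33,44); WM=38
i=15 t=41 v=6: → [33,44); WM=39
i=16 t=45 v=6: → [44,55); WM=43
i=17 t=53 v=5: → [44,55); WM=51; [33,44) fires=5
i=18 t=52 v=3: → [44,55); WM=51
i=19 t=58 v=8: → [55,66); WM=56; [44,55) fires=3
i=20 t=59 v=9: → [55,66); WM=57
i=21 t=63 v=4: → [55,66); WM=61
i=22 t=55 v=3: DROP (t<61-3); WM=61
i=23 t=48 v=4: DROP (t<61-3); WM=61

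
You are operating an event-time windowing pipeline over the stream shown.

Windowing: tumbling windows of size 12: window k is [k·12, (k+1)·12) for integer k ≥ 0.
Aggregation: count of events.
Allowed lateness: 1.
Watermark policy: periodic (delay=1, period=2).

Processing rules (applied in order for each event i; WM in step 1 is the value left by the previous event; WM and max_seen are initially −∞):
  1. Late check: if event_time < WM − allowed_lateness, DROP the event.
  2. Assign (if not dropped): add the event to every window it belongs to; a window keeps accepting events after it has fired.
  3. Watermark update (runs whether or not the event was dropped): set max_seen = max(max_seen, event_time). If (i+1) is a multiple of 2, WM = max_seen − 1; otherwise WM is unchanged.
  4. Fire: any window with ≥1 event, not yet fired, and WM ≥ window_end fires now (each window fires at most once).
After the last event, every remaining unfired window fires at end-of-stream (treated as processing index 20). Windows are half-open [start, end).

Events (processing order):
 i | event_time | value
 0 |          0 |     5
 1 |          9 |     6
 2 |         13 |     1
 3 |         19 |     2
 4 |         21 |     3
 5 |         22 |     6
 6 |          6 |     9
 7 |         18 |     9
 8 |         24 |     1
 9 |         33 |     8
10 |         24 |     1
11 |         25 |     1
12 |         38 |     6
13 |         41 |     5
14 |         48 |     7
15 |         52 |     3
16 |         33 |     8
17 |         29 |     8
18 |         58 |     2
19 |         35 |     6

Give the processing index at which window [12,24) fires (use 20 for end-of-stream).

i=0 t=0 v=5: → [0,12); WM=−∞
i=1 t=9 v=6: → [0,12); WM=8
i=2 t=13 v=1: → [12,24); WM=8
i=3 t=19 v=2: → [12,24); WM=18; [0,12) fires=2
i=4 t=21 v=3: → [12,24); WM=18
i=5 t=22 v=6: → [12,24); WM=21
i=6 t=6 v=9: DROP (t<21-1); WM=21
i=7 t=18 v=9: DROP (t<21-1); WM=21
i=8 t=24 v=1: → [24,36); WM=21
i=9 t=33 v=8: → [24,36); WM=32; [12,24) fires=4
i=10 t=24 v=1: DROP (t<32-1); WM=32
i=11 t=25 v=1: DROP (t<32-1); WM=32
i=12 t=38 v=6: → [36,48); WM=32
i=13 t=41 v=5: → [36,48); WM=40; [24,36) fires=2
i=14 t=48 v=7: → [48,60); WM=40
i=15 t=52 v=3: → [48,60); WM=51; [36,48) fires=2
i=16 t=33 v=8: DROP (t<51-1); WM=51
i=17 t=29 v=8: DROP (t<51-1); WM=51
i=18 t=58 v=2: → [48,60); WM=51
i=19 t=35 v=6: DROP (t<51-1); WM=57

9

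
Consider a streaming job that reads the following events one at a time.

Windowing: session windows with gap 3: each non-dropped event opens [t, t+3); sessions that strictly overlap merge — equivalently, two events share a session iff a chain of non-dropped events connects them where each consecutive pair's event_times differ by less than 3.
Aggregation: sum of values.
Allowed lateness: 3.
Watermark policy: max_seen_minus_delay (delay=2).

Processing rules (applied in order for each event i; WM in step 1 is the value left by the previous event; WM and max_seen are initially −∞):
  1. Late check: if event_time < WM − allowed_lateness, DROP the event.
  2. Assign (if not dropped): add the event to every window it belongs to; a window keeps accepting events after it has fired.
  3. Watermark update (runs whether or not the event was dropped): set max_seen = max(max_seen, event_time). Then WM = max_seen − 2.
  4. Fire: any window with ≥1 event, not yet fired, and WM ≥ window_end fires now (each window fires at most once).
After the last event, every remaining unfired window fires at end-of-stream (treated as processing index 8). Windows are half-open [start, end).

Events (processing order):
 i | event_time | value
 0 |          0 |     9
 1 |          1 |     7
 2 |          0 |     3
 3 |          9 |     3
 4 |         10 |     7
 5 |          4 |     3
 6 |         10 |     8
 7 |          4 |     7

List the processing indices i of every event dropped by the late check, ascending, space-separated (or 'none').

5 7

i=0 t=0 v=9: → [0,3); WM=-2
i=1 t=1 v=7: → [0,4); WM=-1
i=2 t=0 v=3: → [0,4); WM=-1
i=3 t=9 v=3: → [9,12); WM=7
i=4 t=10 v=7: → [9,13); WM=8
i=5 t=4 v=3: DROP (t<8-3); WM=8
i=6 t=10 v=8: → [9,13); WM=8
i=7 t=4 v=7: DROP (t<8-3); WM=8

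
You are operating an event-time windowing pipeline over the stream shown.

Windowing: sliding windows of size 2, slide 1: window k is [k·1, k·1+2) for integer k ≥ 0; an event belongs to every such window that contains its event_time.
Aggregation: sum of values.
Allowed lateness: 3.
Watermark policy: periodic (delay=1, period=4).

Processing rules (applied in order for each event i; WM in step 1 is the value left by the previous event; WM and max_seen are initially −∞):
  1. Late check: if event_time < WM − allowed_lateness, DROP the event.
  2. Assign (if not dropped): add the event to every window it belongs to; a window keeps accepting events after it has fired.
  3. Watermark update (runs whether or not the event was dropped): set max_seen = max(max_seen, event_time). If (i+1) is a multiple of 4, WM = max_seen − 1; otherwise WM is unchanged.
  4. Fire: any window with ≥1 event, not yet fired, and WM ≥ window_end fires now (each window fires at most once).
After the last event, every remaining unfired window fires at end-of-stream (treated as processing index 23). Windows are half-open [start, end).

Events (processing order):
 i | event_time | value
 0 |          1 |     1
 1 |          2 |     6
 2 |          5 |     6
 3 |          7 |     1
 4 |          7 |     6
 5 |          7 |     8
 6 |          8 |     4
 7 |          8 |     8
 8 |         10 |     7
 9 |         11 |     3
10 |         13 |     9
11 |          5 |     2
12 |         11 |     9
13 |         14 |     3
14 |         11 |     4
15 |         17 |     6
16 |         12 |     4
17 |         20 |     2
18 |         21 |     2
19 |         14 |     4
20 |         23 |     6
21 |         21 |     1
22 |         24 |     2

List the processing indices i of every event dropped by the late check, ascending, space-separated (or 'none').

16

i=0 t=1 v=1: → [1,3),[0,2); WM=−∞
i=1 t=2 v=6: → [2,4),[1,3); WM=−∞
i=2 t=5 v=6: → [5,7),[4,6); WM=−∞
i=3 t=7 v=1: → [7,9),[6,8); WM=6; [0,2) fires=1 [1,3) fires=7 [2,4) fires=6 [4,6) fires=6
i=4 t=7 v=6: → [7,9),[6,8); WM=6
i=5 t=7 v=8: → [7,9),[6,8); WM=6
i=6 t=8 v=4: → [8,10),[7,9); WM=6
i=7 t=8 v=8: → [8,10),[7,9); WM=7; [5,7) fires=6
i=8 t=10 v=7: → [10,12),[9,11); WM=7
i=9 t=11 v=3: → [11,13),[10,12); WM=7
i=10 t=13 v=9: → [13,15),[12,14); WM=7
i=11 t=5 v=2: → [5,7),[4,6); WM=12; [6,8) fires=15 [7,9) fires=27 [8,10) fires=12 [9,11) fires=7 [10,12) fires=10
i=12 t=11 v=9: → [11,13),[10,12); WM=12
i=13 t=14 v=3: → [14,16),[13,15); WM=12
i=14 t=11 v=4: → [11,13),[10,12); WM=12
i=15 t=17 v=6: → [17,19),[16,18); WM=16; [11,13) fires=16 [12,14) fires=9 [13,15) fires=12 [14,16) fires=3
i=16 t=12 v=4: DROP (t<16-3); WM=16
i=17 t=20 v=2: → [20,22),[19,21); WM=16
i=18 t=21 v=2: → [21,23),[20,22); WM=16
i=19 t=14 v=4: → [14,16),[13,15); WM=20; [16,18) fires=6 [17,19) fires=6
i=20 t=23 v=6: → [23,25),[22,24); WM=20
i=21 t=21 v=1: → [21,23),[20,22); WM=20
i=22 t=24 v=2: → [24,26),[23,25); WM=20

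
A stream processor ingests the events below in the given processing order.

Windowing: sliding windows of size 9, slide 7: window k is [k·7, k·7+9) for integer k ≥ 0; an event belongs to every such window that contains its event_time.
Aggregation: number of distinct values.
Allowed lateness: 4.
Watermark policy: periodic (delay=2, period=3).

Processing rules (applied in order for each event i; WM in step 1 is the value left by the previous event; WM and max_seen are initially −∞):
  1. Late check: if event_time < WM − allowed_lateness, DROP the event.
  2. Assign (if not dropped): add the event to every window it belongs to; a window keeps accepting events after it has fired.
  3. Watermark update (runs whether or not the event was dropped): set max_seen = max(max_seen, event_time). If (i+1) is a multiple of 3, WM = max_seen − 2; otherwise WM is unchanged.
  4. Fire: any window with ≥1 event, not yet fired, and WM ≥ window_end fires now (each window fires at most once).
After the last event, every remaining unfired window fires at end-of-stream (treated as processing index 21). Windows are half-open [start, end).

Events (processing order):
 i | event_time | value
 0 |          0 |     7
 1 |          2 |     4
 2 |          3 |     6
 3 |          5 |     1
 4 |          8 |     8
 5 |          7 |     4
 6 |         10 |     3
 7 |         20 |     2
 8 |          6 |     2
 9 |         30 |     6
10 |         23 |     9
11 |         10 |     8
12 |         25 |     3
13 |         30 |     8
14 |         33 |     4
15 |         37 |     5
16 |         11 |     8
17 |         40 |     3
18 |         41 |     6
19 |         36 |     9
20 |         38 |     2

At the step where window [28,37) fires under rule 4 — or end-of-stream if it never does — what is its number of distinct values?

3

i=0 t=0 v=7: → [0,9); WM=−∞
i=1 t=2 v=4: → [0,9); WM=−∞
i=2 t=3 v=6: → [0,9); WM=1
i=3 t=5 v=1: → [0,9); WM=1
i=4 t=8 v=8: → [7,16),[0,9); WM=1
i=5 t=7 v=4: → [7,16),[0,9); WM=6
i=6 t=10 v=3: → [7,16); WM=6
i=7 t=20 v=2: → [14,23); WM=6
i=8 t=6 v=2: → [0,9); WM=18; [0,9) fires=6 [7,16) fires=3
i=9 t=30 v=6: → [28,37); WM=18
i=10 t=23 v=9: → [21,30); WM=18
i=11 t=10 v=8: DROP (t<18-4); WM=28; [14,23) fires=1
i=12 t=25 v=3: → [21,30); WM=28
i=13 t=30 v=8: → [28,37); WM=28
i=14 t=33 v=4: → [28,37); WM=31; [21,30) fires=2
i=15 t=37 v=5: → [35,44); WM=31
i=16 t=11 v=8: DROP (t<31-4); WM=31
i=17 t=40 v=3: → [35,44); WM=38; [28,37) fires=3
i=18 t=41 v=6: → [35,44); WM=38
i=19 t=36 v=9: → [35,44),[28,37); WM=38
i=20 t=38 v=2: → [35,44); WM=39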